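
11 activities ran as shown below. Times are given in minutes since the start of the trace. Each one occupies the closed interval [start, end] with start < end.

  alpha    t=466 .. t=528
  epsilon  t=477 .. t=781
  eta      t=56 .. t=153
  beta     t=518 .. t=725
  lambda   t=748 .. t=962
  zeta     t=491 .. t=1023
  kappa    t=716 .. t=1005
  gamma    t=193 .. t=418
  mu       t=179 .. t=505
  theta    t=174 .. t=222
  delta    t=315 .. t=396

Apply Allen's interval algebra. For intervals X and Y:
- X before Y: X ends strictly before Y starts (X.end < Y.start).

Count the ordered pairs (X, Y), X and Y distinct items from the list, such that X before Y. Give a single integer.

35

Checking all 110 ordered pairs for relation 'before'; matching pairs in alphabetical order:
(alpha, kappa): alpha before kappa ✓
(alpha, lambda): alpha before lambda ✓
(beta, lambda): beta before lambda ✓
(delta, alpha): delta before alpha ✓
(delta, beta): delta before beta ✓
(delta, epsilon): delta before epsilon ✓
(delta, kappa): delta before kappa ✓
(delta, lambda): delta before lambda ✓
(delta, zeta): delta before zeta ✓
(eta, alpha): eta before alpha ✓
(eta, beta): eta before beta ✓
(eta, delta): eta before delta ✓
(eta, epsilon): eta before epsilon ✓
(eta, gamma): eta before gamma ✓
(eta, kappa): eta before kappa ✓
(eta, lambda): eta before lambda ✓
(eta, mu): eta before mu ✓
(eta, theta): eta before theta ✓
(eta, zeta): eta before zeta ✓
(gamma, alpha): gamma before alpha ✓
(gamma, beta): gamma before beta ✓
(gamma, epsilon): gamma before epsilon ✓
(gamma, kappa): gamma before kappa ✓
(gamma, lambda): gamma before lambda ✓
... plus 11 further pairs not listed.
Count: 35.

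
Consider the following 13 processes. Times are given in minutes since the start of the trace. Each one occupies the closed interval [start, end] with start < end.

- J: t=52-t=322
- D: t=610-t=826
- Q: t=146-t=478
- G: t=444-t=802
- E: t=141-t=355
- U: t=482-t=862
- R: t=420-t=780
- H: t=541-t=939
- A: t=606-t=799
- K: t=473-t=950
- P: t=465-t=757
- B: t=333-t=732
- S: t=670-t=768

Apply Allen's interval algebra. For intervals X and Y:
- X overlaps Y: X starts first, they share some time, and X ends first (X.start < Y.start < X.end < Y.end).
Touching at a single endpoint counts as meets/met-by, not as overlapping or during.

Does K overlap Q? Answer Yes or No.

No

K = [t=473, t=950], Q = [t=146, t=478].
Actual relation of K to Q: overlapped-by.
Asked whether 'overlaps' holds → No.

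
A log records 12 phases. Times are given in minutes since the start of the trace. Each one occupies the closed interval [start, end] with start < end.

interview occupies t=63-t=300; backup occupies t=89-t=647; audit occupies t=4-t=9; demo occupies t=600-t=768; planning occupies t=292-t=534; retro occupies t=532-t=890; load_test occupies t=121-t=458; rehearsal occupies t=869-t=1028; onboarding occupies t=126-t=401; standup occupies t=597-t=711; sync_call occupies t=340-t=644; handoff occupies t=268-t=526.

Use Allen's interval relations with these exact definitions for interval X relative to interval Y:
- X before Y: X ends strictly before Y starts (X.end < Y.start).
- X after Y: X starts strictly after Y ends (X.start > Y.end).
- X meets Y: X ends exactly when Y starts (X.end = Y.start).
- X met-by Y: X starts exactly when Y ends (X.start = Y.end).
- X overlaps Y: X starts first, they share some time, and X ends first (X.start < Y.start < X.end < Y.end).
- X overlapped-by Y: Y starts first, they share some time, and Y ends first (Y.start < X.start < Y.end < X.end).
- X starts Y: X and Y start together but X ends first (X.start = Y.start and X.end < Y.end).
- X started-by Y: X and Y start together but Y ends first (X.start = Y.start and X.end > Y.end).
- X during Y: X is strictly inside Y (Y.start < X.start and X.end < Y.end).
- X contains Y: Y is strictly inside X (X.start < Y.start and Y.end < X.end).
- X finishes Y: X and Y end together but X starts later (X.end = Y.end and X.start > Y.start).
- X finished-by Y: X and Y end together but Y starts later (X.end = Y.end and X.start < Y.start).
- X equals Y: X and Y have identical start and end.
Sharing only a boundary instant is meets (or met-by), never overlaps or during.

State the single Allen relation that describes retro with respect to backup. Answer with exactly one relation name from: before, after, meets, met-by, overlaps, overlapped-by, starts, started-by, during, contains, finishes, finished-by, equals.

overlapped-by

retro = [t=532, t=890]; backup = [t=89, t=647].
Compare endpoints: retro.start > backup.start, retro.start < backup.end, retro.end > backup.start, retro.end > backup.end.
That pattern is 'overlapped-by'.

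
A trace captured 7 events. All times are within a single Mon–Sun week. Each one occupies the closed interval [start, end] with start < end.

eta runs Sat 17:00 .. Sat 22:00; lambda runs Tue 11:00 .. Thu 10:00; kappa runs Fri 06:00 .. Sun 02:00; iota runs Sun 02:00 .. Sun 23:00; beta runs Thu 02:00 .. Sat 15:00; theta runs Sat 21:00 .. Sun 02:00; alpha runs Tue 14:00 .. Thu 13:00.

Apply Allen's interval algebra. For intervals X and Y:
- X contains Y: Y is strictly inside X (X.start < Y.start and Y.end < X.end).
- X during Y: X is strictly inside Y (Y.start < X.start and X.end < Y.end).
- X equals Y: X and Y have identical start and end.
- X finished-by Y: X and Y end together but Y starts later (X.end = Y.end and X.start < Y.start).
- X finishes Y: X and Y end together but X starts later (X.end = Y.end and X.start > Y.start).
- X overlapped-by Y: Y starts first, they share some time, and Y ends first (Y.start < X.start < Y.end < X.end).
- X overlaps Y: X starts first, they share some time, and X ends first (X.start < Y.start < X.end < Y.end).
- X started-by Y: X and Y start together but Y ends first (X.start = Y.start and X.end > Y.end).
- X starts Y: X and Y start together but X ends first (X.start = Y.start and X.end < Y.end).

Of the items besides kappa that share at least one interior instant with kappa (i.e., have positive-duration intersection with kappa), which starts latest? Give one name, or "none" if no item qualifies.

Target kappa = [Fri 06:00, Sun 02:00].
alpha [Tue 14:00, Thu 13:00] → before → excluded.
beta [Thu 02:00, Sat 15:00] → overlaps → candidate.
eta [Sat 17:00, Sat 22:00] → during → candidate.
iota [Sun 02:00, Sun 23:00] → met-by → excluded.
lambda [Tue 11:00, Thu 10:00] → before → excluded.
theta [Sat 21:00, Sun 02:00] → finishes → candidate.
Among candidates, latest start is Sat 21:00 → theta.

theta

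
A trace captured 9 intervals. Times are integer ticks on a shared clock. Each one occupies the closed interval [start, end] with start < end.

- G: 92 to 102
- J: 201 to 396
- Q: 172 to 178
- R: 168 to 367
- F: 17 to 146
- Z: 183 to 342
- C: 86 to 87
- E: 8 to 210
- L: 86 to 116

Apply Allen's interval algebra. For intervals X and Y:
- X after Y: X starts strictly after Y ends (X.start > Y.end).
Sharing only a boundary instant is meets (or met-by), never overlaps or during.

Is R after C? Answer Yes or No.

R = [168, 367], C = [86, 87].
Actual relation of R to C: after.
Asked whether 'after' holds → Yes.

Yes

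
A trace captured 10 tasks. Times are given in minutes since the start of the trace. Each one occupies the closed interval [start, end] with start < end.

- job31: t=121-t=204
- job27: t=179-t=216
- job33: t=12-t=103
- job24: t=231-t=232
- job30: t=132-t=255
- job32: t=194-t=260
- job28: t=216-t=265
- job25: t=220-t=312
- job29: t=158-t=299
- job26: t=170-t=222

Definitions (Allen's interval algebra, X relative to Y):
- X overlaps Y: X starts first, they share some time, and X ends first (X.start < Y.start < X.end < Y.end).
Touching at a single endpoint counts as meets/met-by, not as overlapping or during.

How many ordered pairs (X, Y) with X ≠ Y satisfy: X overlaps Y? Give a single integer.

Checking all 90 ordered pairs for relation 'overlaps'; matching pairs in alphabetical order:
(job26, job25): job26 overlaps job25 ✓
(job26, job28): job26 overlaps job28 ✓
(job26, job32): job26 overlaps job32 ✓
(job27, job32): job27 overlaps job32 ✓
(job28, job25): job28 overlaps job25 ✓
(job29, job25): job29 overlaps job25 ✓
(job30, job25): job30 overlaps job25 ✓
(job30, job28): job30 overlaps job28 ✓
(job30, job29): job30 overlaps job29 ✓
(job30, job32): job30 overlaps job32 ✓
(job31, job26): job31 overlaps job26 ✓
(job31, job27): job31 overlaps job27 ✓
(job31, job29): job31 overlaps job29 ✓
(job31, job30): job31 overlaps job30 ✓
(job31, job32): job31 overlaps job32 ✓
(job32, job25): job32 overlaps job25 ✓
(job32, job28): job32 overlaps job28 ✓
Count: 17.

17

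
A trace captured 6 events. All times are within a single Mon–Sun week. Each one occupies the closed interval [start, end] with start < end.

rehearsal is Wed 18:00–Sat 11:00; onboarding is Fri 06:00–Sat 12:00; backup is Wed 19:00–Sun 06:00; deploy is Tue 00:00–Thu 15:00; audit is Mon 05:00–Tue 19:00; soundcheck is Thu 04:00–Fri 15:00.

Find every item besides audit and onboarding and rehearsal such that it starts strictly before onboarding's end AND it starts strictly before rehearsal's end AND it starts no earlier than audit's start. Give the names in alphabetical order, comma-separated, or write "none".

Conditions: its start is strictly before onboarding's end (X.start < Sat 12:00) AND its start is strictly before rehearsal's end (X.start < Sat 11:00) AND its start is no earlier than audit's start (X.start >= Mon 05:00).
backup: start Wed 19:00 < Sat 12:00? ✓; start Wed 19:00 < Sat 11:00? ✓; start Wed 19:00 >= Mon 05:00? ✓ → yes.
deploy: start Tue 00:00 < Sat 12:00? ✓; start Tue 00:00 < Sat 11:00? ✓; start Tue 00:00 >= Mon 05:00? ✓ → yes.
soundcheck: start Thu 04:00 < Sat 12:00? ✓; start Thu 04:00 < Sat 11:00? ✓; start Thu 04:00 >= Mon 05:00? ✓ → yes.
Result: backup, deploy, soundcheck.

backup, deploy, soundcheck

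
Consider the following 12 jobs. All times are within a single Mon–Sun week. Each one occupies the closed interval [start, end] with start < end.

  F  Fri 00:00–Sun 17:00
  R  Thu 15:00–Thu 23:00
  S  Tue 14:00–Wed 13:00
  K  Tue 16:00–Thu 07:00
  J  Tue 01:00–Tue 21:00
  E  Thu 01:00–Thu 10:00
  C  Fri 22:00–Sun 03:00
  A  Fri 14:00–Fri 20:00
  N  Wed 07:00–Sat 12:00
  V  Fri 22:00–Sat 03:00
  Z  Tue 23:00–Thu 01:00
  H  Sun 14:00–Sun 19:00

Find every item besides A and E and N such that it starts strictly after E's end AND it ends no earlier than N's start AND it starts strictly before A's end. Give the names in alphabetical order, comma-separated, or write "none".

F, R

Conditions: its start is strictly after E's end (X.start > Thu 10:00) AND its end is no earlier than N's start (X.end >= Wed 07:00) AND its start is strictly before A's end (X.start < Fri 20:00).
C: start Fri 22:00 > Thu 10:00? ✓; end Sun 03:00 >= Wed 07:00? ✓; start Fri 22:00 < Fri 20:00? ✗ → no.
F: start Fri 00:00 > Thu 10:00? ✓; end Sun 17:00 >= Wed 07:00? ✓; start Fri 00:00 < Fri 20:00? ✓ → yes.
H: start Sun 14:00 > Thu 10:00? ✓; end Sun 19:00 >= Wed 07:00? ✓; start Sun 14:00 < Fri 20:00? ✗ → no.
J: start Tue 01:00 > Thu 10:00? ✗; end Tue 21:00 >= Wed 07:00? ✗; start Tue 01:00 < Fri 20:00? ✓ → no.
K: start Tue 16:00 > Thu 10:00? ✗; end Thu 07:00 >= Wed 07:00? ✓; start Tue 16:00 < Fri 20:00? ✓ → no.
R: start Thu 15:00 > Thu 10:00? ✓; end Thu 23:00 >= Wed 07:00? ✓; start Thu 15:00 < Fri 20:00? ✓ → yes.
S: start Tue 14:00 > Thu 10:00? ✗; end Wed 13:00 >= Wed 07:00? ✓; start Tue 14:00 < Fri 20:00? ✓ → no.
V: start Fri 22:00 > Thu 10:00? ✓; end Sat 03:00 >= Wed 07:00? ✓; start Fri 22:00 < Fri 20:00? ✗ → no.
Z: start Tue 23:00 > Thu 10:00? ✗; end Thu 01:00 >= Wed 07:00? ✓; start Tue 23:00 < Fri 20:00? ✓ → no.
Result: F, R.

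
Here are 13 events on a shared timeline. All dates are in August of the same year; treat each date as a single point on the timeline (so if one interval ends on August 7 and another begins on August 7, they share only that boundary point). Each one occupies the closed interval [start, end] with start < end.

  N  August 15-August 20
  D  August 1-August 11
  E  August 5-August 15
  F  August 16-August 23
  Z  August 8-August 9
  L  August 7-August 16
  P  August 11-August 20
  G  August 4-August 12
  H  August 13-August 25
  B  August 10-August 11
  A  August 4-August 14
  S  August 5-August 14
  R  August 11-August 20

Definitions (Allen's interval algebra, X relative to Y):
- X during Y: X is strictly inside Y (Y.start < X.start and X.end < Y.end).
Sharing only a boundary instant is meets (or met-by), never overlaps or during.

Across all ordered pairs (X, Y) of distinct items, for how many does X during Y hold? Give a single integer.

13

Checking all 156 ordered pairs for relation 'during'; matching pairs in alphabetical order:
(B, A): B during A ✓
(B, E): B during E ✓
(B, G): B during G ✓
(B, L): B during L ✓
(B, S): B during S ✓
(F, H): F during H ✓
(N, H): N during H ✓
(Z, A): Z during A ✓
(Z, D): Z during D ✓
(Z, E): Z during E ✓
(Z, G): Z during G ✓
(Z, L): Z during L ✓
(Z, S): Z during S ✓
Count: 13.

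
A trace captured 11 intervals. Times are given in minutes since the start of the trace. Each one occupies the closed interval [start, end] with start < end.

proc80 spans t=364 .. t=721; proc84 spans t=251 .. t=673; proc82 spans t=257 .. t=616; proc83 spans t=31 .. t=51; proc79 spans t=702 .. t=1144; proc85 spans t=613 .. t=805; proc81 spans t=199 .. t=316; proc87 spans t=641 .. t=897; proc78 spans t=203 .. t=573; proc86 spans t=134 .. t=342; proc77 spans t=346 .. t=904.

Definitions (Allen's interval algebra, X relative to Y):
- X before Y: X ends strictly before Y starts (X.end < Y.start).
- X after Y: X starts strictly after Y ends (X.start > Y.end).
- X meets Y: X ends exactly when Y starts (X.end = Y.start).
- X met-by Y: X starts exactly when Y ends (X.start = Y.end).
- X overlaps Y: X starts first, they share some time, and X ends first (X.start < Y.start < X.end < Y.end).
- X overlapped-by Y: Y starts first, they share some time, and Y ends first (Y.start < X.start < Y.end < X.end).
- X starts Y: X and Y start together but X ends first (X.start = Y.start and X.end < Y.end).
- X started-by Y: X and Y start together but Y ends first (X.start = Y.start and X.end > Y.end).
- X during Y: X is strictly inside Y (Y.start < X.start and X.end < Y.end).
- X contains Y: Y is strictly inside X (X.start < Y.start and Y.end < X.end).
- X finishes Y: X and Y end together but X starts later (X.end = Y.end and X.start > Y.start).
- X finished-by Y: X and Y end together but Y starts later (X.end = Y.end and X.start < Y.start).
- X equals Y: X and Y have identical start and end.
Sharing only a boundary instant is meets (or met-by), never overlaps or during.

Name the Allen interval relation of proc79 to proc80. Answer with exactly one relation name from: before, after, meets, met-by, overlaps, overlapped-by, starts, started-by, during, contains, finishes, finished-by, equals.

proc79 = [t=702, t=1144]; proc80 = [t=364, t=721].
Compare endpoints: proc79.start > proc80.start, proc79.start < proc80.end, proc79.end > proc80.start, proc79.end > proc80.end.
That pattern is 'overlapped-by'.

overlapped-by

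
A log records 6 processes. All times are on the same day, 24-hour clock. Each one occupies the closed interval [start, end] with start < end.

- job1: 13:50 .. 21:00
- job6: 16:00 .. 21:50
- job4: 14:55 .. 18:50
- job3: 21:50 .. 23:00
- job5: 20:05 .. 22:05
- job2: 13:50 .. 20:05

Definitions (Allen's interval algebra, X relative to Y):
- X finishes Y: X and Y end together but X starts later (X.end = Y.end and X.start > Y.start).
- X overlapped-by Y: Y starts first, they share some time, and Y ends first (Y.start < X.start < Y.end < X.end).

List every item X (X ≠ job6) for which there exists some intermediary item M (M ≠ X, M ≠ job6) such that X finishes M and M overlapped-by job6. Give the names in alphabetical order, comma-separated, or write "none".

none

Target job6 = [16:00, 21:50].
Intermediaries M with M overlapped-by job6: job5.
Via job5 — items with X finishes job5: none.
Union: none.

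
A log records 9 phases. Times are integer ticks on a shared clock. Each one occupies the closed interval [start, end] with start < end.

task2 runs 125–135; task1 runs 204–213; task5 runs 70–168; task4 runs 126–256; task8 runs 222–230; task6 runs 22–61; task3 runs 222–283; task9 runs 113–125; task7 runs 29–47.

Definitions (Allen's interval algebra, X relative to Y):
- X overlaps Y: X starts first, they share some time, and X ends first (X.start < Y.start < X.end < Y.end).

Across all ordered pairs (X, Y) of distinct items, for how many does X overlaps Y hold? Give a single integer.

Checking all 72 ordered pairs for relation 'overlaps'; matching pairs in alphabetical order:
(task2, task4): task2 overlaps task4 ✓
(task4, task3): task4 overlaps task3 ✓
(task5, task4): task5 overlaps task4 ✓
Count: 3.

3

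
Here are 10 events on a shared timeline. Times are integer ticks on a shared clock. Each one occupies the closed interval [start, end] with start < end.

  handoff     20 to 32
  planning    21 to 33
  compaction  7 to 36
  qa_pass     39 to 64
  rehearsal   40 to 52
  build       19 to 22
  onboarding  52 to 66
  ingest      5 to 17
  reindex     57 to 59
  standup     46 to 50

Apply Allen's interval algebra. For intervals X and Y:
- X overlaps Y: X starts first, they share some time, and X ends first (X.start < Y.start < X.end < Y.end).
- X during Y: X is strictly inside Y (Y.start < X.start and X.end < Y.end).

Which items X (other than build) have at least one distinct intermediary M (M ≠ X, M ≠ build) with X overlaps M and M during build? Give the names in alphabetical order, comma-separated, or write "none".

none

Target build = [19, 22].
Intermediaries M with M during build: none.
Union: none.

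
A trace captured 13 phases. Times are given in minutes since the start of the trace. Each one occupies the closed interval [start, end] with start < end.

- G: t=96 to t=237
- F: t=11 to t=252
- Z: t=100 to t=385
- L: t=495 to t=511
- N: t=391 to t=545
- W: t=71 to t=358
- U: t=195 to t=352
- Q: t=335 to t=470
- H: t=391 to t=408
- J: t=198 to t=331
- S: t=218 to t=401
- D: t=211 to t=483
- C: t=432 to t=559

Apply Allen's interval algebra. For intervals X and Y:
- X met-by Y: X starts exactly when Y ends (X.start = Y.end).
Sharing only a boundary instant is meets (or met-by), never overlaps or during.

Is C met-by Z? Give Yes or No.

No

C = [t=432, t=559], Z = [t=100, t=385].
Actual relation of C to Z: after.
Asked whether 'met-by' holds → No.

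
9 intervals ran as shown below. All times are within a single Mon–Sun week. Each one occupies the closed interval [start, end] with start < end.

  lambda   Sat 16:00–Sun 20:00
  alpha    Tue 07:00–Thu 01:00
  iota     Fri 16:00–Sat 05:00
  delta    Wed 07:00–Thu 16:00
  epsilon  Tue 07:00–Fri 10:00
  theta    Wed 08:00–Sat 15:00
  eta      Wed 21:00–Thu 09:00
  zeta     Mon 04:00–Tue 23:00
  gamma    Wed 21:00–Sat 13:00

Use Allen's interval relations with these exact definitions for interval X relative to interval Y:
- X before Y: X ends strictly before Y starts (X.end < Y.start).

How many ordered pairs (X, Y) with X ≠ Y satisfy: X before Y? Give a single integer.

17

Checking all 72 ordered pairs for relation 'before'; matching pairs in alphabetical order:
(alpha, iota): alpha before iota ✓
(alpha, lambda): alpha before lambda ✓
(delta, iota): delta before iota ✓
(delta, lambda): delta before lambda ✓
(epsilon, iota): epsilon before iota ✓
(epsilon, lambda): epsilon before lambda ✓
(eta, iota): eta before iota ✓
(eta, lambda): eta before lambda ✓
(gamma, lambda): gamma before lambda ✓
(iota, lambda): iota before lambda ✓
(theta, lambda): theta before lambda ✓
(zeta, delta): zeta before delta ✓
(zeta, eta): zeta before eta ✓
(zeta, gamma): zeta before gamma ✓
(zeta, iota): zeta before iota ✓
(zeta, lambda): zeta before lambda ✓
(zeta, theta): zeta before theta ✓
Count: 17.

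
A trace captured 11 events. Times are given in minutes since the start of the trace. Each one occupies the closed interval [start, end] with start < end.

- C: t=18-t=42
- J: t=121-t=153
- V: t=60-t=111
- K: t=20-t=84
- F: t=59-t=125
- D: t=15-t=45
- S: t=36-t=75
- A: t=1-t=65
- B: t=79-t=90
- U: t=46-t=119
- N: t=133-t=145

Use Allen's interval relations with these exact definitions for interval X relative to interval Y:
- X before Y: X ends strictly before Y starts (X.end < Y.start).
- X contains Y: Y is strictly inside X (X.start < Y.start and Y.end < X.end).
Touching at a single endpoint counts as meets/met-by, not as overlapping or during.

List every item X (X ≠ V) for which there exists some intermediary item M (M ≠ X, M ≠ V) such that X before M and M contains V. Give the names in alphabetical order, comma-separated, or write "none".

C, D

Target V = [t=60, t=111].
Intermediaries M with M contains V: F, U.
Via F — items with X before F: C, D.
Via U — items with X before U: C, D.
Union: C, D.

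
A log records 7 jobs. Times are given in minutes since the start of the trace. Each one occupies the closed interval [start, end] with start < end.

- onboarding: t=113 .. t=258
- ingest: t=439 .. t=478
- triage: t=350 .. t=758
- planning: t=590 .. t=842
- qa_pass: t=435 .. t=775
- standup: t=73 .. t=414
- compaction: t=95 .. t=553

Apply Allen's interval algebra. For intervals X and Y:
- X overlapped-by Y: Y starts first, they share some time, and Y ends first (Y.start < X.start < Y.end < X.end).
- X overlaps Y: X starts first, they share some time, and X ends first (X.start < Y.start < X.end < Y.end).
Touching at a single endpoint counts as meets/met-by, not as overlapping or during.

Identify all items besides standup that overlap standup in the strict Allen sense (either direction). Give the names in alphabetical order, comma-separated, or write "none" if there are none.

Target standup = [t=73, t=414].
compaction [t=95, t=553] → overlapped-by → yes.
ingest [t=439, t=478] → after → no.
onboarding [t=113, t=258] → during → no.
planning [t=590, t=842] → after → no.
qa_pass [t=435, t=775] → after → no.
triage [t=350, t=758] → overlapped-by → yes.
Result: compaction, triage.

compaction, triage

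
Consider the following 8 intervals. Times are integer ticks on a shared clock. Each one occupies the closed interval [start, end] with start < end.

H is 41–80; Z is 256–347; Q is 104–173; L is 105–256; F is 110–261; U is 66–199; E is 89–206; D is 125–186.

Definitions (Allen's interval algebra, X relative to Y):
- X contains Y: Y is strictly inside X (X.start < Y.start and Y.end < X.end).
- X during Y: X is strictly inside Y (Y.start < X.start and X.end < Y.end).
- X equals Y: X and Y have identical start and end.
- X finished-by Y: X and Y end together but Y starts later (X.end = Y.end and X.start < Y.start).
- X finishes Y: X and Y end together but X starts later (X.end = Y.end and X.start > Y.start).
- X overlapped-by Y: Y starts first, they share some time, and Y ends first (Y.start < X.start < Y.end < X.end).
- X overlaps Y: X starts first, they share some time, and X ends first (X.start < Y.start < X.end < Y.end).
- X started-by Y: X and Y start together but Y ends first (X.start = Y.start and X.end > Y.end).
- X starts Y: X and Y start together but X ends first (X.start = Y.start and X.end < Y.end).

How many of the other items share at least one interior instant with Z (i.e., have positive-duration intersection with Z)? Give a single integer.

Target Z = [256, 347].
D [125, 186] → before → no.
E [89, 206] → before → no.
F [110, 261] → overlaps → counts.
H [41, 80] → before → no.
L [105, 256] → meets → no.
Q [104, 173] → before → no.
U [66, 199] → before → no.
Total: 1.

1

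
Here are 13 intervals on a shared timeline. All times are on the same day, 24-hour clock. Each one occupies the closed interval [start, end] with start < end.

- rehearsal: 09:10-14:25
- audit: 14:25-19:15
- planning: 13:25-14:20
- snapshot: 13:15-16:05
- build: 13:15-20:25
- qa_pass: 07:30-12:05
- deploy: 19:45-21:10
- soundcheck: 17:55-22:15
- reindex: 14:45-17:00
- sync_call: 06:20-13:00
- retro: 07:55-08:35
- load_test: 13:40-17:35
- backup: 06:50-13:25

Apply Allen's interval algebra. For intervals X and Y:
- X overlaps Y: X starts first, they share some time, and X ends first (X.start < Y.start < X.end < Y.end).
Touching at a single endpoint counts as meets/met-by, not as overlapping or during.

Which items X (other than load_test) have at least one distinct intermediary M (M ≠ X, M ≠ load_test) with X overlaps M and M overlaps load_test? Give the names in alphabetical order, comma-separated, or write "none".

backup, qa_pass, rehearsal, sync_call

Target load_test = [13:40, 17:35].
Intermediaries M with M overlaps load_test: planning, rehearsal, snapshot.
Via planning — items with X overlaps planning: none.
Via rehearsal — items with X overlaps rehearsal: backup, qa_pass, sync_call.
Via snapshot — items with X overlaps snapshot: backup, rehearsal.
Union: backup, qa_pass, rehearsal, sync_call.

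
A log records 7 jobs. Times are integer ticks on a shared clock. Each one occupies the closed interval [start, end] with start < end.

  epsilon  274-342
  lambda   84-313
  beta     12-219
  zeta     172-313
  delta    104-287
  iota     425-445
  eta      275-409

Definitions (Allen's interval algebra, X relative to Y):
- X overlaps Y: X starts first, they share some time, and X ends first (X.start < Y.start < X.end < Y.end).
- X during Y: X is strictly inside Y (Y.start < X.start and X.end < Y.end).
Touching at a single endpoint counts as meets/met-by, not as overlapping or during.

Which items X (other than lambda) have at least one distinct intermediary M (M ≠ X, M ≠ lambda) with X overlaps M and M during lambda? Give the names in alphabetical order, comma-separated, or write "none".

Target lambda = [84, 313].
Intermediaries M with M during lambda: delta.
Via delta — items with X overlaps delta: beta.
Union: beta.

beta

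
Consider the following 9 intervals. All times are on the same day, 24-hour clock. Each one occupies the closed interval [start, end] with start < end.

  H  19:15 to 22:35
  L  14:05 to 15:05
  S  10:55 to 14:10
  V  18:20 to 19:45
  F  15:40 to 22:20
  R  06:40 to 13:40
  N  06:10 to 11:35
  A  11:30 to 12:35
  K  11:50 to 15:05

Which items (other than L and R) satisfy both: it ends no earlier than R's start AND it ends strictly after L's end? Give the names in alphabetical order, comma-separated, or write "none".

Conditions: its end is no earlier than R's start (X.end >= 06:40) AND its end is strictly after L's end (X.end > 15:05).
A: end 12:35 >= 06:40? ✓; end 12:35 > 15:05? ✗ → no.
F: end 22:20 >= 06:40? ✓; end 22:20 > 15:05? ✓ → yes.
H: end 22:35 >= 06:40? ✓; end 22:35 > 15:05? ✓ → yes.
K: end 15:05 >= 06:40? ✓; end 15:05 > 15:05? ✗ → no.
N: end 11:35 >= 06:40? ✓; end 11:35 > 15:05? ✗ → no.
S: end 14:10 >= 06:40? ✓; end 14:10 > 15:05? ✗ → no.
V: end 19:45 >= 06:40? ✓; end 19:45 > 15:05? ✓ → yes.
Result: F, H, V.

F, H, V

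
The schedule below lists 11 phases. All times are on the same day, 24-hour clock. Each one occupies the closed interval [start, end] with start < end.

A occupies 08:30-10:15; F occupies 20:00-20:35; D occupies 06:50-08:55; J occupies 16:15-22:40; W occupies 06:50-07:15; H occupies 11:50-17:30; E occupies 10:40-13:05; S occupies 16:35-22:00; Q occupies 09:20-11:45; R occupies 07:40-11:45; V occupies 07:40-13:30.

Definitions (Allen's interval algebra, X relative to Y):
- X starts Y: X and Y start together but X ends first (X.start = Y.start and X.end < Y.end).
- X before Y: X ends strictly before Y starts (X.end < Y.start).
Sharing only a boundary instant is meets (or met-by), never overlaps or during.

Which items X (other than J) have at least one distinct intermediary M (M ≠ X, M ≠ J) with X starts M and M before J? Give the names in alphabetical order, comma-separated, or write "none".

R, W

Target J = [16:15, 22:40].
Intermediaries M with M before J: A, D, E, Q, R, V, W.
Via A — items with X starts A: none.
Via D — items with X starts D: W.
Via E — items with X starts E: none.
Via Q — items with X starts Q: none.
Via R — items with X starts R: none.
Via V — items with X starts V: R.
Via W — items with X starts W: none.
Union: R, W.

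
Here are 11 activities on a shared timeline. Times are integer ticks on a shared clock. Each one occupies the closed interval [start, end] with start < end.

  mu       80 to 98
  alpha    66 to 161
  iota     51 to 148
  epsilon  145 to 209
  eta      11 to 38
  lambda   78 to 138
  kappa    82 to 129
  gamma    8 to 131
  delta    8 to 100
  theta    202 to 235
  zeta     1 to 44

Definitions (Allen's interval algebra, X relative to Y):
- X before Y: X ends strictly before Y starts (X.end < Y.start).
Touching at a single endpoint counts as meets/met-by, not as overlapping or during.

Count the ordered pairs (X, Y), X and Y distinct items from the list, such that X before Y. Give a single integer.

Checking all 110 ordered pairs for relation 'before'; matching pairs in alphabetical order:
(alpha, theta): alpha before theta ✓
(delta, epsilon): delta before epsilon ✓
(delta, theta): delta before theta ✓
(eta, alpha): eta before alpha ✓
(eta, epsilon): eta before epsilon ✓
(eta, iota): eta before iota ✓
(eta, kappa): eta before kappa ✓
(eta, lambda): eta before lambda ✓
(eta, mu): eta before mu ✓
(eta, theta): eta before theta ✓
(gamma, epsilon): gamma before epsilon ✓
(gamma, theta): gamma before theta ✓
(iota, theta): iota before theta ✓
(kappa, epsilon): kappa before epsilon ✓
(kappa, theta): kappa before theta ✓
(lambda, epsilon): lambda before epsilon ✓
(lambda, theta): lambda before theta ✓
(mu, epsilon): mu before epsilon ✓
(mu, theta): mu before theta ✓
(zeta, alpha): zeta before alpha ✓
(zeta, epsilon): zeta before epsilon ✓
(zeta, iota): zeta before iota ✓
(zeta, kappa): zeta before kappa ✓
(zeta, lambda): zeta before lambda ✓
... plus 2 further pairs not listed.
Count: 26.

26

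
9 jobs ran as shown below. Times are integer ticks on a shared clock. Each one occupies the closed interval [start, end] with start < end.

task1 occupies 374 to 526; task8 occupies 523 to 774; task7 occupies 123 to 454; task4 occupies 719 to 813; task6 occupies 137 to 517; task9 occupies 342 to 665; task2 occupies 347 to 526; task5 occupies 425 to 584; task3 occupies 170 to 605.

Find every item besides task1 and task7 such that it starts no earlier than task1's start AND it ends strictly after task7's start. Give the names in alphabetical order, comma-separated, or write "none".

task4, task5, task8

Conditions: its start is no earlier than task1's start (X.start >= 374) AND its end is strictly after task7's start (X.end > 123).
task2: start 347 >= 374? ✗; end 526 > 123? ✓ → no.
task3: start 170 >= 374? ✗; end 605 > 123? ✓ → no.
task4: start 719 >= 374? ✓; end 813 > 123? ✓ → yes.
task5: start 425 >= 374? ✓; end 584 > 123? ✓ → yes.
task6: start 137 >= 374? ✗; end 517 > 123? ✓ → no.
task8: start 523 >= 374? ✓; end 774 > 123? ✓ → yes.
task9: start 342 >= 374? ✗; end 665 > 123? ✓ → no.
Result: task4, task5, task8.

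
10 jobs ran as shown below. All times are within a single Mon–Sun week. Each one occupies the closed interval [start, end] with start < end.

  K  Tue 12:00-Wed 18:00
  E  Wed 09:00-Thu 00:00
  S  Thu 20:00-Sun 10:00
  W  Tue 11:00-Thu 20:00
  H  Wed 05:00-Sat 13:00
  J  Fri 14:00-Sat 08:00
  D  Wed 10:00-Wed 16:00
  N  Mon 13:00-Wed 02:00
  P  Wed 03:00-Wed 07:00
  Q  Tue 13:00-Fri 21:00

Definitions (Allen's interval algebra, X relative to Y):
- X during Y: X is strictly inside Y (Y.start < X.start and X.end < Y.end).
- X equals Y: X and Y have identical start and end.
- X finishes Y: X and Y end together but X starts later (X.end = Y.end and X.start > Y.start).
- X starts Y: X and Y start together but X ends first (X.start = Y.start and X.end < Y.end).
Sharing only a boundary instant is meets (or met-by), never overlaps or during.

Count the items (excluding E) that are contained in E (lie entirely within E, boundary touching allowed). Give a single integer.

1

Target E = [Wed 09:00, Thu 00:00].
D [Wed 10:00, Wed 16:00] → during → counts.
H [Wed 05:00, Sat 13:00] → contains → no.
J [Fri 14:00, Sat 08:00] → after → no.
K [Tue 12:00, Wed 18:00] → overlaps → no.
N [Mon 13:00, Wed 02:00] → before → no.
P [Wed 03:00, Wed 07:00] → before → no.
Q [Tue 13:00, Fri 21:00] → contains → no.
S [Thu 20:00, Sun 10:00] → after → no.
W [Tue 11:00, Thu 20:00] → contains → no.
Total: 1.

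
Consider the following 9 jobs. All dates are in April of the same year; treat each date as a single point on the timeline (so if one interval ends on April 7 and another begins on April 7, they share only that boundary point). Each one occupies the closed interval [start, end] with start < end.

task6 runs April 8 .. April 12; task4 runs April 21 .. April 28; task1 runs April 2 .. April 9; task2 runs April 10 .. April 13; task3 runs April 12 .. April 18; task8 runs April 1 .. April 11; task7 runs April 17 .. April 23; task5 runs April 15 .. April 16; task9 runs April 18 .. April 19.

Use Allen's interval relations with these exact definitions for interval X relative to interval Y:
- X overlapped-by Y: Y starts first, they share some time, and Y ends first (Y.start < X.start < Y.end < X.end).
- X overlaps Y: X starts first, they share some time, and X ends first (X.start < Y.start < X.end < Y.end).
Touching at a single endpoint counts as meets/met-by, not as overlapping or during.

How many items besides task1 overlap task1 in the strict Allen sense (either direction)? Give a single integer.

Target task1 = [April 2, April 9].
task2 [April 10, April 13] → after → no.
task3 [April 12, April 18] → after → no.
task4 [April 21, April 28] → after → no.
task5 [April 15, April 16] → after → no.
task6 [April 8, April 12] → overlapped-by → counts.
task7 [April 17, April 23] → after → no.
task8 [April 1, April 11] → contains → no.
task9 [April 18, April 19] → after → no.
Total: 1.

1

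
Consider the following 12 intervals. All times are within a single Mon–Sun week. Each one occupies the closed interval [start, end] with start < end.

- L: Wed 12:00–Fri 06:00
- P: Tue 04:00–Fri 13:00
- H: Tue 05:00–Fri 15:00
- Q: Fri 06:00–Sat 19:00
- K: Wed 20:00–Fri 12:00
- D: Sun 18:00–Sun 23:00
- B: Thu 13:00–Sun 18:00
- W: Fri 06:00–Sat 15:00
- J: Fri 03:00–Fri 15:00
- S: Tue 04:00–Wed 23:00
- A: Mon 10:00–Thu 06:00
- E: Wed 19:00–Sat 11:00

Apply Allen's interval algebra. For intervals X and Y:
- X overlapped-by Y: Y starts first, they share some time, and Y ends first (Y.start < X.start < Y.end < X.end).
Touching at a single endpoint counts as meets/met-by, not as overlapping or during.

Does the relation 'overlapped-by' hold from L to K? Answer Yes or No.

No

L = [Wed 12:00, Fri 06:00], K = [Wed 20:00, Fri 12:00].
Actual relation of L to K: overlaps.
Asked whether 'overlapped-by' holds → No.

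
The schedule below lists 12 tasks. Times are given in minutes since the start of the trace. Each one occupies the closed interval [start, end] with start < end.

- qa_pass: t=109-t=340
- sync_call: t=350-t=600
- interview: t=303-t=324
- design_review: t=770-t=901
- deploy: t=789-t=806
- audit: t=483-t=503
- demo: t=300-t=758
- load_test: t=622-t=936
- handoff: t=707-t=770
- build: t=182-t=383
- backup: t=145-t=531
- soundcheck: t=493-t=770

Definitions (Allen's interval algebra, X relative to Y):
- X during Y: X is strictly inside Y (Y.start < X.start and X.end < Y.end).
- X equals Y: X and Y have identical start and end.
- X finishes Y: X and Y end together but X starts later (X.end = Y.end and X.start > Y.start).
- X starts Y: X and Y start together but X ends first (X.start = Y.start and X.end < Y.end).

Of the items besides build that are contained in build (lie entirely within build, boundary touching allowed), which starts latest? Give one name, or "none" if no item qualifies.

Target build = [t=182, t=383].
audit [t=483, t=503] → after → excluded.
backup [t=145, t=531] → contains → excluded.
demo [t=300, t=758] → overlapped-by → excluded.
deploy [t=789, t=806] → after → excluded.
design_review [t=770, t=901] → after → excluded.
handoff [t=707, t=770] → after → excluded.
interview [t=303, t=324] → during → candidate.
load_test [t=622, t=936] → after → excluded.
qa_pass [t=109, t=340] → overlaps → excluded.
soundcheck [t=493, t=770] → after → excluded.
sync_call [t=350, t=600] → overlapped-by → excluded.
Among candidates, latest start is t=303 → interview.

interview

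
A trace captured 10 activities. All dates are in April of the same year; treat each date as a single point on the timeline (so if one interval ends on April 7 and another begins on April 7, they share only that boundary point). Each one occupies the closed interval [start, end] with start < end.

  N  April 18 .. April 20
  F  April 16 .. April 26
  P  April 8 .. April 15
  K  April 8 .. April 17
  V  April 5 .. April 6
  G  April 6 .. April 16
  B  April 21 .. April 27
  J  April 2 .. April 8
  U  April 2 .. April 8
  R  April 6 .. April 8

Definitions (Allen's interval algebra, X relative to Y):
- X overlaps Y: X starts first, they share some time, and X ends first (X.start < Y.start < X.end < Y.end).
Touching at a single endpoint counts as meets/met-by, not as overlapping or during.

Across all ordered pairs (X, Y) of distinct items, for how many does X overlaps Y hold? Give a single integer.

Checking all 90 ordered pairs for relation 'overlaps'; matching pairs in alphabetical order:
(F, B): F overlaps B ✓
(G, K): G overlaps K ✓
(J, G): J overlaps G ✓
(K, F): K overlaps F ✓
(U, G): U overlaps G ✓
Count: 5.

5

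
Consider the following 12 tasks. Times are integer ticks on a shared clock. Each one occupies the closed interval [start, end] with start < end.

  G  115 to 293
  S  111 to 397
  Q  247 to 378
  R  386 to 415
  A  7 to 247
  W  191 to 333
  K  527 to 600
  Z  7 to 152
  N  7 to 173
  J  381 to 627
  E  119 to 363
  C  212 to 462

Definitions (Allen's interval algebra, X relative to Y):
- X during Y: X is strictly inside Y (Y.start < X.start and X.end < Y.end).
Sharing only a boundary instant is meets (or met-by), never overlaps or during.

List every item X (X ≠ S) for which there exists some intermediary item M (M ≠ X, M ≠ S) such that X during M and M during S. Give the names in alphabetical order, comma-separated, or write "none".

W

Target S = [111, 397].
Intermediaries M with M during S: E, G, Q, W.
Via E — items with X during E: W.
Via G — items with X during G: none.
Via Q — items with X during Q: none.
Via W — items with X during W: none.
Union: W.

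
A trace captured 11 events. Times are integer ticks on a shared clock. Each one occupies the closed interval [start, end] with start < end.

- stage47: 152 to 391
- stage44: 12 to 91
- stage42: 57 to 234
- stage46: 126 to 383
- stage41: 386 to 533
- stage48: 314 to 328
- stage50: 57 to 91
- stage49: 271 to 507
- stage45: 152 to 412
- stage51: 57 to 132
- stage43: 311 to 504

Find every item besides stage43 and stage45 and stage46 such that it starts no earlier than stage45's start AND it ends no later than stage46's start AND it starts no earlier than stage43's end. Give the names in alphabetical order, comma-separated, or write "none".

Conditions: its start is no earlier than stage45's start (X.start >= 152) AND its end is no later than stage46's start (X.end <= 126) AND its start is no earlier than stage43's end (X.start >= 504).
stage41: start 386 >= 152? ✓; end 533 <= 126? ✗; start 386 >= 504? ✗ → no.
stage42: start 57 >= 152? ✗; end 234 <= 126? ✗; start 57 >= 504? ✗ → no.
stage44: start 12 >= 152? ✗; end 91 <= 126? ✓; start 12 >= 504? ✗ → no.
stage47: start 152 >= 152? ✓; end 391 <= 126? ✗; start 152 >= 504? ✗ → no.
stage48: start 314 >= 152? ✓; end 328 <= 126? ✗; start 314 >= 504? ✗ → no.
stage49: start 271 >= 152? ✓; end 507 <= 126? ✗; start 271 >= 504? ✗ → no.
stage50: start 57 >= 152? ✗; end 91 <= 126? ✓; start 57 >= 504? ✗ → no.
stage51: start 57 >= 152? ✗; end 132 <= 126? ✗; start 57 >= 504? ✗ → no.
Result: none.

none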